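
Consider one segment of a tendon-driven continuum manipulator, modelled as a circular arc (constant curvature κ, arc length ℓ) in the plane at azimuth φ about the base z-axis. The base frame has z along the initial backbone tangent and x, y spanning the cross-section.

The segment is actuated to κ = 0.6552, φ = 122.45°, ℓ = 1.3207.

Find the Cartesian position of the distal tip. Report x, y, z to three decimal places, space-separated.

θ = κ·ℓ = 0.6552 × 1.3207 = 0.86532 rad
ρ = (1 − cos θ)/κ = (1 − 0.64839)/0.6552 = 0.53664
z = sin θ / κ = 0.76130/0.6552 = 1.16194
x = ρ cos φ = 0.53664 × cos(122.45°) = -0.28794
y = ρ sin φ = 0.53664 × sin(122.45°) = 0.45285

-0.288 0.453 1.162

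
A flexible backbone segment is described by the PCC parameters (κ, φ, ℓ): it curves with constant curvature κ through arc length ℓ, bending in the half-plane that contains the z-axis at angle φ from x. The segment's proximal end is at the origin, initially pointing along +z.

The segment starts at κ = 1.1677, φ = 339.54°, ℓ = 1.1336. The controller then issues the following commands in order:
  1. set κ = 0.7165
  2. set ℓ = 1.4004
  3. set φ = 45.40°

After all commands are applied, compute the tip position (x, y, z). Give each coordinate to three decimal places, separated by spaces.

initial: κ=1.1677, φ=339.54°, ℓ=1.1336
cmd 1: set κ=0.7165 → (κ,φ,ℓ)=(0.7165,339.54°,1.1336) → tip=(0.4081,-0.1523,1.0130)
cmd 2: set ℓ=1.4004 → (κ,φ,ℓ)=(0.7165,339.54°,1.4004) → tip=(0.6048,-0.2257,1.1770)
cmd 3: set φ=45.40° → (κ,φ,ℓ)=(0.7165,45.40°,1.4004) → tip=(0.4533,0.4597,1.1770)

0.453 0.460 1.177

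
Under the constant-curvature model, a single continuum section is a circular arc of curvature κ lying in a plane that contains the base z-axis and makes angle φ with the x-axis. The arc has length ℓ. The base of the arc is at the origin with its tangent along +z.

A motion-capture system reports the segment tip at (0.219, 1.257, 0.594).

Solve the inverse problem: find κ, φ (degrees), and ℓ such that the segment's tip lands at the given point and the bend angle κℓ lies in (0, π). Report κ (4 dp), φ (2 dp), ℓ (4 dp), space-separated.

ρ = √(x²+y²) = √(0.219² + 1.257²) = 1.27593
φ = atan2(y, x) mod 360° = atan2(1.257, 0.219) = 80.1169°
|p|² = ρ² + z² = 1.27593² + 0.594² = 1.98085
κ = 2ρ / |p|² = 2×1.27593 / 1.98085 = 1.28827
θ = 2·atan2(ρ, z) = 2·atan2(1.27593, 0.594) = 2.27019 rad
ℓ = θ/κ = 2.27019/1.28827 = 1.76220

1.2883 80.12 1.7622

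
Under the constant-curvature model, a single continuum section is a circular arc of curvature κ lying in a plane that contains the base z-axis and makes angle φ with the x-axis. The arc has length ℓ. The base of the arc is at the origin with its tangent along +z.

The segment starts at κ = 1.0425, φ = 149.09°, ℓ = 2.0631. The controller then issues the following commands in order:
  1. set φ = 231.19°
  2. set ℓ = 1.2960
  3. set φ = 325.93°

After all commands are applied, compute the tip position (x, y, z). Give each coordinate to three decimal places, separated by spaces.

initial: κ=1.0425, φ=149.09°, ℓ=2.0631
cmd 1: set φ=231.19° → (κ,φ,ℓ)=(1.0425,231.19°,2.0631) → tip=(-0.9306,-1.1571,0.8024)
cmd 2: set ℓ=1.2960 → (κ,φ,ℓ)=(1.0425,231.19°,1.2960) → tip=(-0.4702,-0.5846,0.9362)
cmd 3: set φ=325.93° → (κ,φ,ℓ)=(1.0425,325.93°,1.2960) → tip=(0.6214,-0.4202,0.9362)

0.621 -0.420 0.936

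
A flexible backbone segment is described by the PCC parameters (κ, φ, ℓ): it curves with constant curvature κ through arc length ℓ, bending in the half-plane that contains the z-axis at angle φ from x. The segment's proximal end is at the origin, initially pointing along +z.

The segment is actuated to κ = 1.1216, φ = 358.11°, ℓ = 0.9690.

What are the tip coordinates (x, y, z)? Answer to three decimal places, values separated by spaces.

θ = κ·ℓ = 1.1216 × 0.9690 = 1.08683 rad
ρ = (1 − cos θ)/κ = (1 − 0.46529)/1.1216 = 0.47674
z = sin θ / κ = 0.88516/1.1216 = 0.78919
x = ρ cos φ = 0.47674 × cos(358.11°) = 0.47648
y = ρ sin φ = 0.47674 × sin(358.11°) = -0.01572

0.476 -0.016 0.789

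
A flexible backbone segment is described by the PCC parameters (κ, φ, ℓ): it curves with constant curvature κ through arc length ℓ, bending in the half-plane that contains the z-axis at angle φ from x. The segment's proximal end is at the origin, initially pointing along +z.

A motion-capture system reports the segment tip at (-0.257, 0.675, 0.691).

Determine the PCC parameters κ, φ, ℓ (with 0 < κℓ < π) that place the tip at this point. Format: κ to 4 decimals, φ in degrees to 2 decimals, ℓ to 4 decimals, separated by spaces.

1.4458 110.84 1.1171

ρ = √(x²+y²) = √(-0.257² + 0.675²) = 0.72227
φ = atan2(y, x) mod 360° = atan2(0.675, -0.257) = 110.8439°
|p|² = ρ² + z² = 0.72227² + 0.691² = 0.99916
κ = 2ρ / |p|² = 2×0.72227 / 0.99916 = 1.44576
θ = 2·atan2(ρ, z) = 2·atan2(0.72227, 0.691) = 1.61504 rad
ℓ = θ/κ = 1.61504/1.44576 = 1.11709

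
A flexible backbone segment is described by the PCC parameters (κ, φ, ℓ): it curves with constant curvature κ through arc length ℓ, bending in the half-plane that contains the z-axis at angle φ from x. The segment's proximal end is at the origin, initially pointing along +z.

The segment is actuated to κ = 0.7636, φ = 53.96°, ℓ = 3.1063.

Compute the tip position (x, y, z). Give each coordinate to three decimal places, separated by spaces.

θ = κ·ℓ = 0.7636 × 3.1063 = 2.37197 rad
ρ = (1 − cos θ)/κ = (1 − -0.71817)/0.7636 = 2.25010
z = sin θ / κ = 0.69586/0.7636 = 0.91129
x = ρ cos φ = 2.25010 × cos(53.96°) = 1.32384
y = ρ sin φ = 2.25010 × sin(53.96°) = 1.81944

1.324 1.819 0.911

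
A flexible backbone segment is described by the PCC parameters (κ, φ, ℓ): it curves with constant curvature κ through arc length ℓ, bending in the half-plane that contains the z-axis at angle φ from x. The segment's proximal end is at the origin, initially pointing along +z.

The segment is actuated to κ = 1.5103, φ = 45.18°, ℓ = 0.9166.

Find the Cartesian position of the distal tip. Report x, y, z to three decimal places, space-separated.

θ = κ·ℓ = 1.5103 × 0.9166 = 1.38434 rad
ρ = (1 − cos θ)/κ = (1 − 0.18538)/1.5103 = 0.53938
z = sin θ / κ = 0.98267/1.5103 = 0.65064
x = ρ cos φ = 0.53938 × cos(45.18°) = 0.38020
y = ρ sin φ = 0.53938 × sin(45.18°) = 0.38259

0.380 0.383 0.651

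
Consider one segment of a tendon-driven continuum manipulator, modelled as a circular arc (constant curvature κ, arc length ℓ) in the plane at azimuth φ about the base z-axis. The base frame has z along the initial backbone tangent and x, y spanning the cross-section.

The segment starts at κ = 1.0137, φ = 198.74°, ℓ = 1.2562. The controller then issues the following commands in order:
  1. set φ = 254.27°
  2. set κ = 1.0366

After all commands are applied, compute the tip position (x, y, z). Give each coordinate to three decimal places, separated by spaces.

-0.192 -0.682 0.930

initial: κ=1.0137, φ=198.74°, ℓ=1.2562
cmd 1: set φ=254.27° → (κ,φ,ℓ)=(1.0137,254.27°,1.2562) → tip=(-0.1891,-0.6713,0.9432)
cmd 2: set κ=1.0366 → (κ,φ,ℓ)=(1.0366,254.27°,1.2562) → tip=(-0.1921,-0.6821,0.9301)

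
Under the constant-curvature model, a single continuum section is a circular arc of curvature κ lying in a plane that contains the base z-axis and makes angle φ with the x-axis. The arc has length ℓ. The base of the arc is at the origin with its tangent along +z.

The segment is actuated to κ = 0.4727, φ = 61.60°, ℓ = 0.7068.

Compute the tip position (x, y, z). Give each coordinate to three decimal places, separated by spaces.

θ = κ·ℓ = 0.4727 × 0.7068 = 0.33410 rad
ρ = (1 − cos θ)/κ = (1 − 0.94470)/0.4727 = 0.11698
z = sin θ / κ = 0.32792/0.4727 = 0.69372
x = ρ cos φ = 0.11698 × cos(61.60°) = 0.05564
y = ρ sin φ = 0.11698 × sin(61.60°) = 0.10290

0.056 0.103 0.694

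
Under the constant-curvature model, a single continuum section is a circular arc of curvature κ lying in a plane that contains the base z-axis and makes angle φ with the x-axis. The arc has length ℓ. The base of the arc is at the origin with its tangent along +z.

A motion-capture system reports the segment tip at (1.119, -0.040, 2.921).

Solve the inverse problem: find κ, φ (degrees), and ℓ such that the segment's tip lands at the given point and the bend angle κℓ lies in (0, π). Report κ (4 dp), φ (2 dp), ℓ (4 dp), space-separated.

ρ = √(x²+y²) = √(1.119² + -0.040²) = 1.11971
φ = atan2(y, x) mod 360° = atan2(-0.040, 1.119) = 357.9528°
|p|² = ρ² + z² = 1.11971² + 2.921² = 9.78600
κ = 2ρ / |p|² = 2×1.11971 / 9.78600 = 0.22884
θ = 2·atan2(ρ, z) = 2·atan2(1.11971, 2.921) = 0.73211 rad
ℓ = θ/κ = 0.73211/0.22884 = 3.19923

0.2288 357.95 3.1992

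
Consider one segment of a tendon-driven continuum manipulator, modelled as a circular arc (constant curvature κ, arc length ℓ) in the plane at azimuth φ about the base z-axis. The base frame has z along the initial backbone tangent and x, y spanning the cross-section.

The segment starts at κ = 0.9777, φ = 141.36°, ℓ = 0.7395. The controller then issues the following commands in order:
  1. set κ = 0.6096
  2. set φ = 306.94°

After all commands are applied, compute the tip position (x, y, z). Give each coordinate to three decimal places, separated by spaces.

0.098 -0.131 0.715

initial: κ=0.9777, φ=141.36°, ℓ=0.7395
cmd 1: set κ=0.6096 → (κ,φ,ℓ)=(0.6096,141.36°,0.7395) → tip=(-0.1280,0.1023,0.7147)
cmd 2: set φ=306.94° → (κ,φ,ℓ)=(0.6096,306.94°,0.7395) → tip=(0.0985,-0.1310,0.7147)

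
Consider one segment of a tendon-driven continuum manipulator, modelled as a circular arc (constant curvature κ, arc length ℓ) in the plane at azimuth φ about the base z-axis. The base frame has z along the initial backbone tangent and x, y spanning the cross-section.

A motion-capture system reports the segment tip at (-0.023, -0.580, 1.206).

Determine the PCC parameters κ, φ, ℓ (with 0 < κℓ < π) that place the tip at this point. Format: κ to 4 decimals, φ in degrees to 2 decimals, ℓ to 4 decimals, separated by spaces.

0.6481 267.73 1.3844

ρ = √(x²+y²) = √(-0.023² + -0.580²) = 0.58046
φ = atan2(y, x) mod 360° = atan2(-0.580, -0.023) = 267.7291°
|p|² = ρ² + z² = 0.58046² + 1.206² = 1.79136
κ = 2ρ / |p|² = 2×0.58046 / 1.79136 = 0.64806
θ = 2·atan2(ρ, z) = 2·atan2(0.58046, 1.206) = 0.89716 rad
ℓ = θ/κ = 0.89716/0.64806 = 1.38438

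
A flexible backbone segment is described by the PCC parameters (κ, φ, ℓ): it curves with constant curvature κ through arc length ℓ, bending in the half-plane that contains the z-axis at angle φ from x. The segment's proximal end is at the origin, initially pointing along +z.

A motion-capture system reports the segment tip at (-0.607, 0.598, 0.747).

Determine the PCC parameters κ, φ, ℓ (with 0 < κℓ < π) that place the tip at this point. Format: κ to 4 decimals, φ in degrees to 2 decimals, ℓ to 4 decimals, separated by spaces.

1.3272 135.43 1.2825

ρ = √(x²+y²) = √(-0.607² + 0.598²) = 0.85209
φ = atan2(y, x) mod 360° = atan2(0.598, -0.607) = 135.4279°
|p|² = ρ² + z² = 0.85209² + 0.747² = 1.28406
κ = 2ρ / |p|² = 2×0.85209 / 1.28406 = 1.32717
θ = 2·atan2(ρ, z) = 2·atan2(0.85209, 0.747) = 1.70204 rad
ℓ = θ/κ = 1.70204/1.32717 = 1.28245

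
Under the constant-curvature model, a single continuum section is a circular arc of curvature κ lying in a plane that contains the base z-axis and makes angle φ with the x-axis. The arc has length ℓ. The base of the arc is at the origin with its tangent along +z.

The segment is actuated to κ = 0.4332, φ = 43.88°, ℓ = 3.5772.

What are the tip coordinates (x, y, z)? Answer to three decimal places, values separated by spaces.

θ = κ·ℓ = 0.4332 × 3.5772 = 1.54964 rad
ρ = (1 − cos θ)/κ = (1 − 0.02115)/0.4332 = 2.25958
z = sin θ / κ = 0.99978/0.4332 = 2.30789
x = ρ cos φ = 2.25958 × cos(43.88°) = 1.62869
y = ρ sin φ = 2.25958 × sin(43.88°) = 1.56623

1.629 1.566 2.308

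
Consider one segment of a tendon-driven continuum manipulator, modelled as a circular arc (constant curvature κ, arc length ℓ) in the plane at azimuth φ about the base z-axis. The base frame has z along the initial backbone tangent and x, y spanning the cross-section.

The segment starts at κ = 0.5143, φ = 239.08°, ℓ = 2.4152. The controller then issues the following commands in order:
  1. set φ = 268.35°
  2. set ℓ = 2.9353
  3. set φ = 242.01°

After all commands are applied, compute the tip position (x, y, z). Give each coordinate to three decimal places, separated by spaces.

initial: κ=0.5143, φ=239.08°, ℓ=2.4152
cmd 1: set φ=268.35° → (κ,φ,ℓ)=(0.5143,268.35°,2.4152) → tip=(-0.0379,-1.3162,1.8403)
cmd 2: set ℓ=2.9353 → (κ,φ,ℓ)=(0.5143,268.35°,2.9353) → tip=(-0.0526,-1.8248,1.9408)
cmd 3: set φ=242.01° → (κ,φ,ℓ)=(0.5143,242.01°,2.9353) → tip=(-0.8567,-1.6120,1.9408)

-0.857 -1.612 1.941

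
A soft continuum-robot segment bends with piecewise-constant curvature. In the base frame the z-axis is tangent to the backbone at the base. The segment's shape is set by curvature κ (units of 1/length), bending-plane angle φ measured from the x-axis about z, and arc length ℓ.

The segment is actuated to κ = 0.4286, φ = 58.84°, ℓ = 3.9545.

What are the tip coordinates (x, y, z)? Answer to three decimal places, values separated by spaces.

1.357 2.244 2.315

θ = κ·ℓ = 0.4286 × 3.9545 = 1.69490 rad
ρ = (1 − cos θ)/κ = (1 − -0.12378)/0.4286 = 2.62199
z = sin θ / κ = 0.99231/0.4286 = 2.31523
x = ρ cos φ = 2.62199 × cos(58.84°) = 1.35669
y = ρ sin φ = 2.62199 × sin(58.84°) = 2.24370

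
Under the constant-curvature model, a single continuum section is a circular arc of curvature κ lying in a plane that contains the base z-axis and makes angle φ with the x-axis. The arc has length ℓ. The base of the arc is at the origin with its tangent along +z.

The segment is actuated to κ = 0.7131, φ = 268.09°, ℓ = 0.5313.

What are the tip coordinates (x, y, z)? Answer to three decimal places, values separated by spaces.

θ = κ·ℓ = 0.7131 × 0.5313 = 0.37887 rad
ρ = (1 − cos θ)/κ = (1 − 0.92908)/0.7131 = 0.09945
z = sin θ / κ = 0.36987/0.7131 = 0.51868
x = ρ cos φ = 0.09945 × cos(268.09°) = -0.00331
y = ρ sin φ = 0.09945 × sin(268.09°) = -0.09939

-0.003 -0.099 0.519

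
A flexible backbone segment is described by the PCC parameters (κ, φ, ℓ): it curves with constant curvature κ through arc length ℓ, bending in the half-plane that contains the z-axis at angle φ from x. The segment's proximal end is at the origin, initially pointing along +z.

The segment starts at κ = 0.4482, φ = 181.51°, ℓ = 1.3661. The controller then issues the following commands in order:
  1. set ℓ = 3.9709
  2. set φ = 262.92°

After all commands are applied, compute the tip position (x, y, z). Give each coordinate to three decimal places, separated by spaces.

initial: κ=0.4482, φ=181.51°, ℓ=1.3661
cmd 1: set ℓ=3.9709 → (κ,φ,ℓ)=(0.4482,181.51°,3.9709) → tip=(-2.6930,-0.0710,2.1826)
cmd 2: set φ=262.92° → (κ,φ,ℓ)=(0.4482,262.92°,3.9709) → tip=(-0.3320,-2.6734,2.1826)

-0.332 -2.673 2.183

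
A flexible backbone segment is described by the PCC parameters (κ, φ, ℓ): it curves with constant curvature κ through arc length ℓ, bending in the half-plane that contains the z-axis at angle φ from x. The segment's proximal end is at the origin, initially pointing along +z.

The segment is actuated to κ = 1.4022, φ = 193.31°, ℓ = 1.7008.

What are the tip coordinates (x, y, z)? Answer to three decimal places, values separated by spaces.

-1.199 -0.284 0.490

θ = κ·ℓ = 1.4022 × 1.7008 = 2.38486 rad
ρ = (1 − cos θ)/κ = (1 − -0.72708)/1.4022 = 1.23170
z = sin θ / κ = 0.68655/1.4022 = 0.48962
x = ρ cos φ = 1.23170 × cos(193.31°) = -1.19861
y = ρ sin φ = 1.23170 × sin(193.31°) = -0.28356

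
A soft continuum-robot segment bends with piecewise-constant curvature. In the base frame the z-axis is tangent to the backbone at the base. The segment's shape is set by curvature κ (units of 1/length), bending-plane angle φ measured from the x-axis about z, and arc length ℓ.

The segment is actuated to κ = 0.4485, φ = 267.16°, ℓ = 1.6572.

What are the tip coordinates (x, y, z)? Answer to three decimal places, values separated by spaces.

-0.029 -0.587 1.509

θ = κ·ℓ = 0.4485 × 1.6572 = 0.74325 rad
ρ = (1 − cos θ)/κ = (1 − 0.73627)/0.4485 = 0.58803
z = sin θ / κ = 0.67669/0.4485 = 1.50878
x = ρ cos φ = 0.58803 × cos(267.16°) = -0.02913
y = ρ sin φ = 0.58803 × sin(267.16°) = -0.58730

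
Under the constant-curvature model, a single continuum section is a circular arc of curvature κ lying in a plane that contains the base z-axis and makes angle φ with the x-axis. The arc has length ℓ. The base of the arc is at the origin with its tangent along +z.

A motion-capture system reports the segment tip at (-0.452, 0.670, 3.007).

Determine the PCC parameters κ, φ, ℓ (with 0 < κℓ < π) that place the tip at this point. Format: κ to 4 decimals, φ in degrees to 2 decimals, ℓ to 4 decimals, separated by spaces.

ρ = √(x²+y²) = √(-0.452² + 0.670²) = 0.80821
φ = atan2(y, x) mod 360° = atan2(0.670, -0.452) = 124.0047°
|p|² = ρ² + z² = 0.80821² + 3.007² = 9.69525
κ = 2ρ / |p|² = 2×0.80821 / 9.69525 = 0.16672
θ = 2·atan2(ρ, z) = 2·atan2(0.80821, 3.007) = 0.52514 rad
ℓ = θ/κ = 0.52514/0.16672 = 3.14979

0.1667 124.00 3.1498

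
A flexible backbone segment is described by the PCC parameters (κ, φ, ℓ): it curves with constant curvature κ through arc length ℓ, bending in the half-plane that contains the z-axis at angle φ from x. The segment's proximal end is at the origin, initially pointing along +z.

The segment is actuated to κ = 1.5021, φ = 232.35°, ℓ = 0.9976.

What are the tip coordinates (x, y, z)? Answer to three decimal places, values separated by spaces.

θ = κ·ℓ = 1.5021 × 0.9976 = 1.49849 rad
ρ = (1 − cos θ)/κ = (1 − 0.07224)/1.5021 = 0.61764
z = sin θ / κ = 0.99739/1.5021 = 0.66400
x = ρ cos φ = 0.61764 × cos(232.35°) = -0.37728
y = ρ sin φ = 0.61764 × sin(232.35°) = -0.48902

-0.377 -0.489 0.664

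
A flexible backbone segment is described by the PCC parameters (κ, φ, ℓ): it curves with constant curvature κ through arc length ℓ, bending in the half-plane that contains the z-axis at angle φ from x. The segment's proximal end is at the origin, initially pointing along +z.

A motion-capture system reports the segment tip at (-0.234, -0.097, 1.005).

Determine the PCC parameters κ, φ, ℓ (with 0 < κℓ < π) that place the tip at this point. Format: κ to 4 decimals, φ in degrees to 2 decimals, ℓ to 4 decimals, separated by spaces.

ρ = √(x²+y²) = √(-0.234² + -0.097²) = 0.25331
φ = atan2(y, x) mod 360° = atan2(-0.097, -0.234) = 202.5155°
|p|² = ρ² + z² = 0.25331² + 1.005² = 1.07419
κ = 2ρ / |p|² = 2×0.25331 / 1.07419 = 0.47163
θ = 2·atan2(ρ, z) = 2·atan2(0.25331, 1.005) = 0.49381 rad
ℓ = θ/κ = 0.49381/0.47163 = 1.04704

0.4716 202.52 1.0470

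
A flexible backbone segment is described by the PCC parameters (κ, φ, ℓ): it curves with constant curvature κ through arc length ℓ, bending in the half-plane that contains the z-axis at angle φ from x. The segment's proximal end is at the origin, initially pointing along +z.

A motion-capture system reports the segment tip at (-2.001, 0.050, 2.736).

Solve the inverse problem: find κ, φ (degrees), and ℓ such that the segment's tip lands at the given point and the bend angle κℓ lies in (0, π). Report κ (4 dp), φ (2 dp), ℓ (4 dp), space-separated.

0.3483 178.57 3.6264

ρ = √(x²+y²) = √(-2.001² + 0.050²) = 2.00162
φ = atan2(y, x) mod 360° = atan2(0.050, -2.001) = 178.5686°
|p|² = ρ² + z² = 2.00162² + 2.736² = 11.49220
κ = 2ρ / |p|² = 2×2.00162 / 11.49220 = 0.34834
θ = 2·atan2(ρ, z) = 2·atan2(2.00162, 2.736) = 1.26323 rad
ℓ = θ/κ = 1.26323/0.34834 = 3.62636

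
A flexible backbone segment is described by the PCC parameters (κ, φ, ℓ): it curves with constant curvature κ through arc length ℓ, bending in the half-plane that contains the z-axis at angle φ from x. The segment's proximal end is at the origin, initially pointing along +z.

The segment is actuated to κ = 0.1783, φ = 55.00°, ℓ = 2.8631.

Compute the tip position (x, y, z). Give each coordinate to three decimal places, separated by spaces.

0.410 0.586 2.740

θ = κ·ℓ = 0.1783 × 2.8631 = 0.51049 rad
ρ = (1 − cos θ)/κ = (1 − 0.87250)/0.1783 = 0.71506
z = sin θ / κ = 0.48861/0.1783 = 2.74036
x = ρ cos φ = 0.71506 × cos(55.00°) = 0.41014
y = ρ sin φ = 0.71506 × sin(55.00°) = 0.58574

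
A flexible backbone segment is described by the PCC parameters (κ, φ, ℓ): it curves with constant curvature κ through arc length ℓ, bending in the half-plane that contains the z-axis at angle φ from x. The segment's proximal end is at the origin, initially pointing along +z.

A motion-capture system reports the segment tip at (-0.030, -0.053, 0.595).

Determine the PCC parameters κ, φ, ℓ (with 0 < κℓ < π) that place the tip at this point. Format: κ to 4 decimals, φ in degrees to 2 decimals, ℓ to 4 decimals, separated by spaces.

ρ = √(x²+y²) = √(-0.030² + -0.053²) = 0.06090
φ = atan2(y, x) mod 360° = atan2(-0.053, -0.030) = 240.4885°
|p|² = ρ² + z² = 0.06090² + 0.595² = 0.35773
κ = 2ρ / |p|² = 2×0.06090 / 0.35773 = 0.34049
θ = 2·atan2(ρ, z) = 2·atan2(0.06090, 0.595) = 0.20400 rad
ℓ = θ/κ = 0.20400/0.34049 = 0.59915

0.3405 240.49 0.5991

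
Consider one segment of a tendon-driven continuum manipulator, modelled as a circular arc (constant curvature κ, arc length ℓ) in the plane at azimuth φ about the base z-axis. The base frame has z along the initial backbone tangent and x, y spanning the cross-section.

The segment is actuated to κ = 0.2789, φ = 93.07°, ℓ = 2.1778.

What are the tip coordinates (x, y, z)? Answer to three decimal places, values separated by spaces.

-0.034 0.640 2.046

θ = κ·ℓ = 0.2789 × 2.1778 = 0.60739 rad
ρ = (1 − cos θ)/κ = (1 − 0.82114)/0.2789 = 0.64130
z = sin θ / κ = 0.57072/0.2789 = 2.04634
x = ρ cos φ = 0.64130 × cos(93.07°) = -0.03435
y = ρ sin φ = 0.64130 × sin(93.07°) = 0.64038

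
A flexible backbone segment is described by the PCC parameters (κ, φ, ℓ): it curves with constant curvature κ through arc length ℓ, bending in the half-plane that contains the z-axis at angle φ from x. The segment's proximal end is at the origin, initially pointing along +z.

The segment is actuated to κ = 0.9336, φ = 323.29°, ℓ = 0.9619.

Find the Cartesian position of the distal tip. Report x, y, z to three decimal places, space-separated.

0.324 -0.241 0.838

θ = κ·ℓ = 0.9336 × 0.9619 = 0.89803 rad
ρ = (1 − cos θ)/κ = (1 − 0.62315)/0.9336 = 0.40365
z = sin θ / κ = 0.78210/0.9336 = 0.83773
x = ρ cos φ = 0.40365 × cos(323.29°) = 0.32359
y = ρ sin φ = 0.40365 × sin(323.29°) = -0.24129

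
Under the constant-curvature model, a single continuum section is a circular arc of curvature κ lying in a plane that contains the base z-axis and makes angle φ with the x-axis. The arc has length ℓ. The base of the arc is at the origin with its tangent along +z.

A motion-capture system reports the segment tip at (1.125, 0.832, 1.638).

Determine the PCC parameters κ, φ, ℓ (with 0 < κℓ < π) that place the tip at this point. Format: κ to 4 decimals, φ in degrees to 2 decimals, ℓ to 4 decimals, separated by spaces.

0.6030 36.48 2.3448

ρ = √(x²+y²) = √(1.125² + 0.832²) = 1.39923
φ = atan2(y, x) mod 360° = atan2(0.832, 1.125) = 36.4850°
|p|² = ρ² + z² = 1.39923² + 1.638² = 4.64089
κ = 2ρ / |p|² = 2×1.39923 / 4.64089 = 0.60300
θ = 2·atan2(ρ, z) = 2·atan2(1.39923, 1.638) = 1.41389 rad
ℓ = θ/κ = 1.41389/0.60300 = 2.34476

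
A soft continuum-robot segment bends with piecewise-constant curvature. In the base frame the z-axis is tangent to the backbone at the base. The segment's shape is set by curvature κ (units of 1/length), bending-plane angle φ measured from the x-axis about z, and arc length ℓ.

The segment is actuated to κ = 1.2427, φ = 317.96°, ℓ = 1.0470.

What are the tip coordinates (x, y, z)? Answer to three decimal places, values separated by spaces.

θ = κ·ℓ = 1.2427 × 1.0470 = 1.30111 rad
ρ = (1 − cos θ)/κ = (1 − 0.26643)/1.2427 = 0.59030
z = sin θ / κ = 0.96385/1.2427 = 0.77561
x = ρ cos φ = 0.59030 × cos(317.96°) = 0.43840
y = ρ sin φ = 0.59030 × sin(317.96°) = -0.39530

0.438 -0.395 0.776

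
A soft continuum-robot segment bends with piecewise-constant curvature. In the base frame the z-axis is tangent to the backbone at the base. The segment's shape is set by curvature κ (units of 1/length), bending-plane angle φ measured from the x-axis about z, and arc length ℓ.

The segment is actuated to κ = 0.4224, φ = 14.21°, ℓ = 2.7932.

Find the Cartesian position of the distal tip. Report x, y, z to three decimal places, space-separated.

θ = κ·ℓ = 0.4224 × 2.7932 = 1.17985 rad
ρ = (1 − cos θ)/κ = (1 − 0.38107)/0.4224 = 1.46528
z = sin θ / κ = 0.92455/0.4224 = 2.18880
x = ρ cos φ = 1.46528 × cos(14.21°) = 1.42045
y = ρ sin φ = 1.46528 × sin(14.21°) = 0.35969

1.420 0.360 2.189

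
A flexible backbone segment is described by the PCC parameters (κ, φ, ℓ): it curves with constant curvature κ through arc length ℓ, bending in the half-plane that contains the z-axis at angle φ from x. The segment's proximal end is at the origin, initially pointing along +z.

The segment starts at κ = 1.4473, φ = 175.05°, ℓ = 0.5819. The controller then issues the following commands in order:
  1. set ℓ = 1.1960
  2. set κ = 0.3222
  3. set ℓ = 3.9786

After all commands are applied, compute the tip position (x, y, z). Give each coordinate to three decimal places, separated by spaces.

-2.211 0.192 2.975

initial: κ=1.4473, φ=175.05°, ℓ=0.5819
cmd 1: set ℓ=1.1960 → (κ,φ,ℓ)=(1.4473,175.05°,1.1960) → tip=(-0.7982,0.0691,0.6821)
cmd 2: set κ=0.3222 → (κ,φ,ℓ)=(0.3222,175.05°,1.1960) → tip=(-0.2268,0.0196,1.1666)
cmd 3: set ℓ=3.9786 → (κ,φ,ℓ)=(0.3222,175.05°,3.9786) → tip=(-2.2112,0.1915,2.9750)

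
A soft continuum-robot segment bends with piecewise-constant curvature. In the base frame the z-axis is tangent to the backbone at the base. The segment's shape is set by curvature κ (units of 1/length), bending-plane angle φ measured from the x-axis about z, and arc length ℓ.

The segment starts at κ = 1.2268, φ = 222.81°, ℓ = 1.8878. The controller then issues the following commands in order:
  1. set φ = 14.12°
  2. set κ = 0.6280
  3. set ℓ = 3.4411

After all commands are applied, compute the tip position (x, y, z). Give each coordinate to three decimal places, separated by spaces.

2.404 0.605 1.323

initial: κ=1.2268, φ=222.81°, ℓ=1.8878
cmd 1: set φ=14.12° → (κ,φ,ℓ)=(1.2268,14.12°,1.8878) → tip=(1.3265,0.3337,0.5991)
cmd 2: set κ=0.6280 → (κ,φ,ℓ)=(0.6280,14.12°,1.8878) → tip=(0.9639,0.2425,1.4756)
cmd 3: set ℓ=3.4411 → (κ,φ,ℓ)=(0.6280,14.12°,3.4411) → tip=(2.4037,0.6047,1.3230)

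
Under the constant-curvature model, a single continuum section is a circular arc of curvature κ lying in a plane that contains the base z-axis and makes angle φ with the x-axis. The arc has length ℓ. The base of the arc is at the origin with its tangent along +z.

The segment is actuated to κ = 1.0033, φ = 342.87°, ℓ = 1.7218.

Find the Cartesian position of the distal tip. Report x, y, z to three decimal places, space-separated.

1.101 -0.339 0.985

θ = κ·ℓ = 1.0033 × 1.7218 = 1.72748 rad
ρ = (1 − cos θ)/κ = (1 − -0.15605)/1.0033 = 1.15224
z = sin θ / κ = 0.98775/1.0033 = 0.98450
x = ρ cos φ = 1.15224 × cos(342.87°) = 1.10113
y = ρ sin φ = 1.15224 × sin(342.87°) = -0.33938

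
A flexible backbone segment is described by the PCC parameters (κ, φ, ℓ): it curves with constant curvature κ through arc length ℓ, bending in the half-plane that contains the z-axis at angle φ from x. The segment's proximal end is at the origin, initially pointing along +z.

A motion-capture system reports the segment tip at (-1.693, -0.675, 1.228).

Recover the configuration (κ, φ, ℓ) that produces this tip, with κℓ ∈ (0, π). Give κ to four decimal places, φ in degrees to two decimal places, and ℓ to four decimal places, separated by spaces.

0.7547 201.74 2.5914

ρ = √(x²+y²) = √(-1.693² + -0.675²) = 1.82260
φ = atan2(y, x) mod 360° = atan2(-0.675, -1.693) = 201.7372°
|p|² = ρ² + z² = 1.82260² + 1.228² = 4.82986
κ = 2ρ / |p|² = 2×1.82260 / 4.82986 = 0.75472
θ = 2·atan2(ρ, z) = 2·atan2(1.82260, 1.228) = 1.95579 rad
ℓ = θ/κ = 1.95579/0.75472 = 2.59141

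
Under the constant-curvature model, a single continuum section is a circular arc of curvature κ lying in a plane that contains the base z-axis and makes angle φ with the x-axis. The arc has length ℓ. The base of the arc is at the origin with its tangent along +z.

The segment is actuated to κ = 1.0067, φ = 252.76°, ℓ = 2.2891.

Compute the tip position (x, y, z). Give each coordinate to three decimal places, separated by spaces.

θ = κ·ℓ = 1.0067 × 2.2891 = 2.30444 rad
ρ = (1 − cos θ)/κ = (1 − -0.66958)/1.0067 = 1.65847
z = sin θ / κ = 0.74274/1.0067 = 0.73780
x = ρ cos φ = 1.65847 × cos(252.76°) = -0.49153
y = ρ sin φ = 1.65847 × sin(252.76°) = -1.58395

-0.492 -1.584 0.738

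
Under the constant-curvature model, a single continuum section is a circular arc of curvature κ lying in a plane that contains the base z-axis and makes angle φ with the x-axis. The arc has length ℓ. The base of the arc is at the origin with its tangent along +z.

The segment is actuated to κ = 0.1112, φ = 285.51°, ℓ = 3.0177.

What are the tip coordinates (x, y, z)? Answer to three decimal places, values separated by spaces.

θ = κ·ℓ = 0.1112 × 3.0177 = 0.33557 rad
ρ = (1 − cos θ)/κ = (1 − 0.94422)/0.1112 = 0.50159
z = sin θ / κ = 0.32931/0.1112 = 2.96138
x = ρ cos φ = 0.50159 × cos(285.51°) = 0.13413
y = ρ sin φ = 0.50159 × sin(285.51°) = -0.48332

0.134 -0.483 2.961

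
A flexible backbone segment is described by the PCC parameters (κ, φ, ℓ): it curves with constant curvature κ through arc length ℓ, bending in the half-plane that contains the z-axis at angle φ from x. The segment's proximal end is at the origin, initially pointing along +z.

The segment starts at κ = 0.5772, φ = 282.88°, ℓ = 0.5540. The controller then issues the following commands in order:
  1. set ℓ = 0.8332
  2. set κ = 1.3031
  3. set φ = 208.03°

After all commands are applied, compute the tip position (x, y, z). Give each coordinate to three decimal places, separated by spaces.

initial: κ=0.5772, φ=282.88°, ℓ=0.5540
cmd 1: set ℓ=0.8332 → (κ,φ,ℓ)=(0.5772,282.88°,0.8332) → tip=(0.0438,-0.1916,0.8015)
cmd 2: set κ=1.3031 → (κ,φ,ℓ)=(1.3031,282.88°,0.8332) → tip=(0.0913,-0.3993,0.6789)
cmd 3: set φ=208.03° → (κ,φ,ℓ)=(1.3031,208.03°,0.8332) → tip=(-0.3616,-0.1925,0.6789)

-0.362 -0.192 0.679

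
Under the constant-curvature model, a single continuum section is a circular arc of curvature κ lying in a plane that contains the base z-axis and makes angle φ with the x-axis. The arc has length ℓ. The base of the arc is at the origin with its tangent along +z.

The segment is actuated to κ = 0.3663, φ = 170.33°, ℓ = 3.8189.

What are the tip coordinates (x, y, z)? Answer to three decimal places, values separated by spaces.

θ = κ·ℓ = 0.3663 × 3.8189 = 1.39886 rad
ρ = (1 − cos θ)/κ = (1 − 0.17109)/0.3663 = 2.26293
z = sin θ / κ = 0.98526/0.3663 = 2.68975
x = ρ cos φ = 2.26293 × cos(170.33°) = -2.23078
y = ρ sin φ = 2.26293 × sin(170.33°) = 0.38011

-2.231 0.380 2.690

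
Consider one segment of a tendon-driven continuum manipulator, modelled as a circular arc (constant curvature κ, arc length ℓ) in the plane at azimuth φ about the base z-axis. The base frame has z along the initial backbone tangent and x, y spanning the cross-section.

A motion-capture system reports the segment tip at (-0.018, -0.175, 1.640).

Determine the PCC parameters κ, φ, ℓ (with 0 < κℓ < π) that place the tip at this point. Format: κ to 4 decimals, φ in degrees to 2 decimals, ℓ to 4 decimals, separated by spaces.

ρ = √(x²+y²) = √(-0.018² + -0.175²) = 0.17592
φ = atan2(y, x) mod 360° = atan2(-0.175, -0.018) = 264.1274°
|p|² = ρ² + z² = 0.17592² + 1.640² = 2.72055
κ = 2ρ / |p|² = 2×0.17592 / 2.72055 = 0.12933
θ = 2·atan2(ρ, z) = 2·atan2(0.17592, 1.640) = 0.21372 rad
ℓ = θ/κ = 0.21372/0.12933 = 1.65255

0.1293 264.13 1.6526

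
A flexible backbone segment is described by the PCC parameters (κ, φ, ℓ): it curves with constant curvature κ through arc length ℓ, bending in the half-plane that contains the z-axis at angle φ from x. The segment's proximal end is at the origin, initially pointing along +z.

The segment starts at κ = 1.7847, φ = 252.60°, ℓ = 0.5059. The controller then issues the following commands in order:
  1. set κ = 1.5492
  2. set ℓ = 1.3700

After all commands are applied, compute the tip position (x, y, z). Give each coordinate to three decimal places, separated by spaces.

-0.294 -0.939 0.550

initial: κ=1.7847, φ=252.60°, ℓ=0.5059
cmd 1: set κ=1.5492 → (κ,φ,ℓ)=(1.5492,252.60°,0.5059) → tip=(-0.0563,-0.1797,0.4557)
cmd 2: set ℓ=1.3700 → (κ,φ,ℓ)=(1.5492,252.60°,1.3700) → tip=(-0.2942,-0.9388,0.5498)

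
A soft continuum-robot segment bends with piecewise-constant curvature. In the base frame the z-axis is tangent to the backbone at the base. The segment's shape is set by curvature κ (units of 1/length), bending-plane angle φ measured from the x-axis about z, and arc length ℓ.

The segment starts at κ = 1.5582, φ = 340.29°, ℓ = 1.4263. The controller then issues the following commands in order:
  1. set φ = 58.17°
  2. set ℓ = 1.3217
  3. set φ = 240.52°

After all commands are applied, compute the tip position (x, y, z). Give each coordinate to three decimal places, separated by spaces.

-0.464 -0.821 0.567

initial: κ=1.5582, φ=340.29°, ℓ=1.4263
cmd 1: set φ=58.17° → (κ,φ,ℓ)=(1.5582,58.17°,1.4263) → tip=(0.5438,0.8760,0.5103)
cmd 2: set ℓ=1.3217 → (κ,φ,ℓ)=(1.5582,58.17°,1.3217) → tip=(0.4974,0.8012,0.5667)
cmd 3: set φ=240.52° → (κ,φ,ℓ)=(1.5582,240.52°,1.3217) → tip=(-0.4641,-0.8209,0.5667)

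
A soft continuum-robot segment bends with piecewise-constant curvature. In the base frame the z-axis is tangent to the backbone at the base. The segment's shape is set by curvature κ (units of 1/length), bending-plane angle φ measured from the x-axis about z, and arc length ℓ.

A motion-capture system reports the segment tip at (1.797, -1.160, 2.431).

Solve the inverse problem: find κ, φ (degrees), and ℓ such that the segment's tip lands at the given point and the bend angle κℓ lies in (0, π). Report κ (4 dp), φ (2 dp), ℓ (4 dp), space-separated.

ρ = √(x²+y²) = √(1.797² + -1.160²) = 2.13888
φ = atan2(y, x) mod 360° = atan2(-1.160, 1.797) = 327.1569°
|p|² = ρ² + z² = 2.13888² + 2.431² = 10.48457
κ = 2ρ / |p|² = 2×2.13888 / 10.48457 = 0.40801
θ = 2·atan2(ρ, z) = 2·atan2(2.13888, 2.431) = 1.44312 rad
ℓ = θ/κ = 1.44312/0.40801 = 3.53702

0.4080 327.16 3.5370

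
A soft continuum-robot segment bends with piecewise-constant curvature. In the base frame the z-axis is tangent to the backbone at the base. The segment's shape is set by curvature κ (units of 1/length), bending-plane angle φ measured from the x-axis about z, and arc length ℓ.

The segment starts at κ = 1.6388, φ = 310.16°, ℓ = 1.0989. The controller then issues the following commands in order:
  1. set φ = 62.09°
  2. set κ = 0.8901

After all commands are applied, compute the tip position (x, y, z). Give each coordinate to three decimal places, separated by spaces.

0.232 0.438 0.932

initial: κ=1.6388, φ=310.16°, ℓ=1.0989
cmd 1: set φ=62.09° → (κ,φ,ℓ)=(1.6388,62.09°,1.0989) → tip=(0.3508,0.6622,0.5941)
cmd 2: set κ=0.8901 → (κ,φ,ℓ)=(0.8901,62.09°,1.0989) → tip=(0.2321,0.4382,0.9319)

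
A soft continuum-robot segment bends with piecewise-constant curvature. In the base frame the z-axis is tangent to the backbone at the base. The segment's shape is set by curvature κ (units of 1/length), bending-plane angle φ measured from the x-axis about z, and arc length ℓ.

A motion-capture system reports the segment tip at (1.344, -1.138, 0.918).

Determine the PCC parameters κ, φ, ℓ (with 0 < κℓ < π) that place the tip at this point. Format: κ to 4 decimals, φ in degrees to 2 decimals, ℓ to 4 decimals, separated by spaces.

0.8930 319.74 2.4418

ρ = √(x²+y²) = √(1.344² + -1.138²) = 1.76107
φ = atan2(y, x) mod 360° = atan2(-1.138, 1.344) = 319.7445°
|p|² = ρ² + z² = 1.76107² + 0.918² = 3.94410
κ = 2ρ / |p|² = 2×1.76107 / 3.94410 = 0.89302
θ = 2·atan2(ρ, z) = 2·atan2(1.76107, 0.918) = 2.18055 rad
ℓ = θ/κ = 2.18055/0.89302 = 2.44178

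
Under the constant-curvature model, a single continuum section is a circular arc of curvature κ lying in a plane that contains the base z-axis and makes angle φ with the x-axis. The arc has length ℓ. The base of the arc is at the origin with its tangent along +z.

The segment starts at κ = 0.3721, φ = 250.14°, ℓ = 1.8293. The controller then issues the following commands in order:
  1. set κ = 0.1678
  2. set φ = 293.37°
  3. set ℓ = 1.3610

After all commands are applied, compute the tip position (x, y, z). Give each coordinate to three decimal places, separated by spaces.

0.061 -0.142 1.349

initial: κ=0.3721, φ=250.14°, ℓ=1.8293
cmd 1: set κ=0.1678 → (κ,φ,ℓ)=(0.1678,250.14°,1.8293) → tip=(-0.0946,-0.2620,1.8007)
cmd 2: set φ=293.37° → (κ,φ,ℓ)=(0.1678,293.37°,1.8293) → tip=(0.1105,-0.2557,1.8007)
cmd 3: set ℓ=1.3610 → (κ,φ,ℓ)=(0.1678,293.37°,1.3610) → tip=(0.0614,-0.1420,1.3492)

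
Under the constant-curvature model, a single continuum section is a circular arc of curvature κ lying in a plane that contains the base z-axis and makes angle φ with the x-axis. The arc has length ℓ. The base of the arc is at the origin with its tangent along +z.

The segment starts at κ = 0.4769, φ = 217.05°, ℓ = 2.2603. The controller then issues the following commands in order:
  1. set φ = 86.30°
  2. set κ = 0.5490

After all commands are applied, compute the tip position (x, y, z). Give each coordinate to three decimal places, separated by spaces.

0.079 1.229 1.723

initial: κ=0.4769, φ=217.05°, ℓ=2.2603
cmd 1: set φ=86.30° → (κ,φ,ℓ)=(0.4769,86.30°,2.2603) → tip=(0.0713,1.1024,1.8473)
cmd 2: set κ=0.5490 → (κ,φ,ℓ)=(0.5490,86.30°,2.2603) → tip=(0.0795,1.2289,1.7233)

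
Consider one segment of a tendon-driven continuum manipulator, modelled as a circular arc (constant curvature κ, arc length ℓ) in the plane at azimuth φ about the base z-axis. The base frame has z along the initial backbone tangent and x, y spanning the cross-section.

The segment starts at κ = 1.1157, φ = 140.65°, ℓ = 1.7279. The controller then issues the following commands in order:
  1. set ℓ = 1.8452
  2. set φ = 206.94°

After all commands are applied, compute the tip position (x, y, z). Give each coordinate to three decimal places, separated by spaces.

-1.174 -0.596 0.792

initial: κ=1.1157, φ=140.65°, ℓ=1.7279
cmd 1: set ℓ=1.8452 → (κ,φ,ℓ)=(1.1157,140.65°,1.8452) → tip=(-1.0180,0.8347,0.7917)
cmd 2: set φ=206.94° → (κ,φ,ℓ)=(1.1157,206.94°,1.8452) → tip=(-1.1736,-0.5964,0.7917)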